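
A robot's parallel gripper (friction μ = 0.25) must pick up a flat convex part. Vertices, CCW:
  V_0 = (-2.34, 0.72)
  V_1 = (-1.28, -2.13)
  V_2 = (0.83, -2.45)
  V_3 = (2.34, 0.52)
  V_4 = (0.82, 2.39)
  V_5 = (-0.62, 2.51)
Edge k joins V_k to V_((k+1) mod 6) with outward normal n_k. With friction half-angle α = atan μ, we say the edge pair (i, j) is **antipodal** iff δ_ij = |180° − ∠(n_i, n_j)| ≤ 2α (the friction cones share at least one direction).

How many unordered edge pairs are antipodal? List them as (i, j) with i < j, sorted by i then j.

α = atan 0.25 = 14.04°;  2α = 28.07°
n_0 = (-0.9373, -0.3486)
n_1 = (-0.1499, -0.9887)
n_2 = (+0.8914, -0.4532)
n_3 = (+0.7760, +0.6307)
n_4 = (+0.0830, +0.9965)
n_5 = (-0.7211, +0.6929)
  (0,1): δ = 119.03°  ·
  (0,2): δ = 47.35°  ·
  (0,3): δ = 18.70°  ✓
  (0,4): δ = 64.83°  ·
  (0,5): δ = 115.74°  ·
  (1,2): δ = 108.33°  ·
  (1,3): δ = 42.27°  ·
  (1,4): δ = 3.86°  ✓
  (1,5): δ = 54.77°  ·
  (2,3): δ = 113.95°  ·
  (2,4): δ = 67.81°  ·
  (2,5): δ = 16.91°  ✓
  (3,4): δ = 133.87°  ·
  (3,5): δ = 82.96°  ·
  (4,5): δ = 129.09°  ·
antipodal pairs: 3

count = 3; pairs: (0,3), (1,4), (2,5)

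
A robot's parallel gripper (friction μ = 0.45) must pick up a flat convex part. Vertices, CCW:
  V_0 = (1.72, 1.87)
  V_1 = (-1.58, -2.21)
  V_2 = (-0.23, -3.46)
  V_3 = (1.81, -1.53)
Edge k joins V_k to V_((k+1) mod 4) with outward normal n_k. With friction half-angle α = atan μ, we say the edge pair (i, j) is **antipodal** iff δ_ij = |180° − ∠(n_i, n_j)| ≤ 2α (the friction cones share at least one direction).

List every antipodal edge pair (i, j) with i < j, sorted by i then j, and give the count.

count = 3; pairs: (0,2), (0,3), (1,3)

α = atan 0.45 = 24.23°;  2α = 48.46°
n_0 = (-0.7775, +0.6289)
n_1 = (-0.6794, -0.7338)
n_2 = (+0.6873, -0.7264)
n_3 = (+0.9996, +0.0265)
  (0,1): δ = 93.83°  ·
  (0,2): δ = 7.62°  ✓
  (0,3): δ = 40.48°  ✓
  (1,2): δ = 93.79°  ·
  (1,3): δ = 45.69°  ✓
  (2,3): δ = 131.90°  ·
antipodal pairs: 3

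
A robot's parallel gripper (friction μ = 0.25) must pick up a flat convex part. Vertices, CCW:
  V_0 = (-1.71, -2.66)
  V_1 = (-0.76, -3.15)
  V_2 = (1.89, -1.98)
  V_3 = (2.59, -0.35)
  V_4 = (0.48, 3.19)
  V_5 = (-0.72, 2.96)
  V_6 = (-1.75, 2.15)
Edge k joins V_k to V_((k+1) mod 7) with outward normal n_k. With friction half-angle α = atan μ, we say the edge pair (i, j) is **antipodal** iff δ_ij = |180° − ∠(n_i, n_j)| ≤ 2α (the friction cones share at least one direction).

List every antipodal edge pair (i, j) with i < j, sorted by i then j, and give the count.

count = 3; pairs: (1,4), (1,5), (2,6)

α = atan 0.25 = 14.04°;  2α = 28.07°
n_0 = (-0.4584, -0.8887)
n_1 = (+0.4039, -0.9148)
n_2 = (+0.9189, -0.3946)
n_3 = (+0.8590, +0.5120)
n_4 = (-0.1882, +0.9821)
n_5 = (-0.6182, +0.7861)
n_6 = (-1.0000, -0.0083)
  (0,1): δ = 128.89°  ·
  (0,2): δ = 85.96°  ·
  (0,3): δ = 31.92°  ·
  (0,4): δ = 38.13°  ·
  (0,5): δ = 65.47°  ·
  (0,6): δ = 117.76°  ·
  (1,2): δ = 137.06°  ·
  (1,3): δ = 83.03°  ·
  (1,4): δ = 12.97°  ✓
  (1,5): δ = 14.36°  ✓
  (1,6): δ = 66.65°  ·
  (2,3): δ = 125.96°  ·
  (2,4): δ = 55.91°  ·
  (2,5): δ = 28.58°  ·
  (2,6): δ = 23.72°  ✓
  (3,4): δ = 109.95°  ·
  (3,5): δ = 82.62°  ·
  (3,6): δ = 30.32°  ·
  (4,5): δ = 152.67°  ·
  (4,6): δ = 100.37°  ·
  (5,6): δ = 127.71°  ·
antipodal pairs: 3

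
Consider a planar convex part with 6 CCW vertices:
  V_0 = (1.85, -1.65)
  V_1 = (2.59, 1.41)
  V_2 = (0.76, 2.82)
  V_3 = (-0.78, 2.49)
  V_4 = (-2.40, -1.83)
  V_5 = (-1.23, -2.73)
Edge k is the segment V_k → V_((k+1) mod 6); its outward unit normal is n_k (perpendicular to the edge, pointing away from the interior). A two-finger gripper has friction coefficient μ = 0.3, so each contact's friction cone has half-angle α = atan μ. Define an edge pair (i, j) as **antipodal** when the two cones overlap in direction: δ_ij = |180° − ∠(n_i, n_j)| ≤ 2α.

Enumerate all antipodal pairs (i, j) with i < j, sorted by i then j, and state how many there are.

α = atan 0.3 = 16.70°;  2α = 33.40°
n_0 = (+0.9720, -0.2351)
n_1 = (+0.6103, +0.7921)
n_2 = (-0.2095, +0.9778)
n_3 = (-0.9363, +0.3511)
n_4 = (-0.6097, -0.7926)
n_5 = (+0.3309, -0.9437)
  (0,1): δ = 114.02°  ·
  (0,2): δ = 64.31°  ·
  (0,3): δ = 6.96°  ✓
  (0,4): δ = 66.03°  ·
  (0,5): δ = 122.92°  ·
  (1,2): δ = 130.29°  ·
  (1,3): δ = 72.94°  ·
  (1,4): δ = 0.05°  ✓
  (1,5): δ = 56.94°  ·
  (2,3): δ = 122.65°  ·
  (2,4): δ = 49.66°  ·
  (2,5): δ = 7.23°  ✓
  (3,4): δ = 107.01°  ·
  (3,5): δ = 50.12°  ·
  (4,5): δ = 123.11°  ·
antipodal pairs: 3

count = 3; pairs: (0,3), (1,4), (2,5)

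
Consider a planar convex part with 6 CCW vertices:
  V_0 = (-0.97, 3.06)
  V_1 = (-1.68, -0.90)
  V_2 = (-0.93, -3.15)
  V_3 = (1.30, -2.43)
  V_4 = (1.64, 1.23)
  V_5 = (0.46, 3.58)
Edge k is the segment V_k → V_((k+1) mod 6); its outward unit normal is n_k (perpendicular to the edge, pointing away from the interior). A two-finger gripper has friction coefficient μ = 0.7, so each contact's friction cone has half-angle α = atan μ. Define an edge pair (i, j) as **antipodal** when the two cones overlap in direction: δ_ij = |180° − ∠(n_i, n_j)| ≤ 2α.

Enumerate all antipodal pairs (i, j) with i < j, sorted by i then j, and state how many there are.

α = atan 0.7 = 34.99°;  2α = 69.98°
n_0 = (-0.9843, +0.1765)
n_1 = (-0.9487, -0.3162)
n_2 = (+0.3073, -0.9516)
n_3 = (+0.9957, -0.0925)
n_4 = (+0.8937, +0.4487)
n_5 = (-0.3417, +0.9398)
  (0,1): δ = 151.40°  ·
  (0,2): δ = 61.94°  ✓
  (0,3): δ = 4.86°  ✓
  (0,4): δ = 36.83°  ✓
  (0,5): δ = 120.15°  ·
  (1,2): δ = 90.54°  ·
  (1,3): δ = 23.74°  ✓
  (1,4): δ = 8.23°  ✓
  (1,5): δ = 91.55°  ·
  (2,3): δ = 113.20°  ·
  (2,4): δ = 81.23°  ·
  (2,5): δ = 2.09°  ✓
  (3,4): δ = 148.03°  ·
  (3,5): δ = 64.71°  ✓
  (4,5): δ = 96.68°  ·
antipodal pairs: 7

count = 7; pairs: (0,2), (0,3), (0,4), (1,3), (1,4), (2,5), (3,5)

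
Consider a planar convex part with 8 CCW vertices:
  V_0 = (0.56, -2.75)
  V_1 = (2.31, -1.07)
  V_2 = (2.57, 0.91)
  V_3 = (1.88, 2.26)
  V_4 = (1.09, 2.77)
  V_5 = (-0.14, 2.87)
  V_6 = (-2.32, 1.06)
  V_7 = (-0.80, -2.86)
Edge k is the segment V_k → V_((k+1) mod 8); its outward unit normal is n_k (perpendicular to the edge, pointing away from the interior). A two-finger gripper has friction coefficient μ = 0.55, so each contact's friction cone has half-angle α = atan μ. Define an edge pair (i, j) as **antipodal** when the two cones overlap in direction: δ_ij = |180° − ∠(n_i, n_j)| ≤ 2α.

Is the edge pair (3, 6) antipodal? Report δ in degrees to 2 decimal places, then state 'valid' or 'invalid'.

α = atan 0.55 = 28.81°;  2α = 57.62°
edge 3: e_3 = (-0.79, +0.51);  n_3 = (+0.5424, +0.8401)
edge 6: e_6 = (+1.52, -3.92);  n_6 = (-0.9324, -0.3615)
∠(n_3, n_6) = 144.04°
δ = |180° − 144.04°| = 35.96°
35.96° ≤ 2α = 57.62°  →  valid

δ = 35.96°, valid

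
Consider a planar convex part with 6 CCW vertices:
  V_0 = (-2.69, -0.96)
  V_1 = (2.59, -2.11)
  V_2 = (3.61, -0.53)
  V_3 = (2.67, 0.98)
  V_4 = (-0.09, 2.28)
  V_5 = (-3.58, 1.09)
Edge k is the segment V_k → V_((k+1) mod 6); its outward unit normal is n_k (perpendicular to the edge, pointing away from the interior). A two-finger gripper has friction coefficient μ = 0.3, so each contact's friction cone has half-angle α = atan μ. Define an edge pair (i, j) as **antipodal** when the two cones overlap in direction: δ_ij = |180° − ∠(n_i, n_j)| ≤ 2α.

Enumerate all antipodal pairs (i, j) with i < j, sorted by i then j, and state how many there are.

count = 3; pairs: (0,3), (0,4), (2,5)

α = atan 0.3 = 16.70°;  2α = 33.40°
n_0 = (-0.2128, -0.9771)
n_1 = (+0.8401, -0.5424)
n_2 = (+0.8489, +0.5285)
n_3 = (+0.4261, +0.9047)
n_4 = (-0.3227, +0.9465)
n_5 = (-0.9173, -0.3982)
  (0,1): δ = 110.56°  ·
  (0,2): δ = 45.81°  ·
  (0,3): δ = 12.93°  ✓
  (0,4): δ = 31.12°  ✓
  (0,5): δ = 125.76°  ·
  (1,2): δ = 115.25°  ·
  (1,3): δ = 82.38°  ·
  (1,4): δ = 38.33°  ·
  (1,5): δ = 56.31°  ·
  (2,3): δ = 147.12°  ·
  (2,4): δ = 103.07°  ·
  (2,5): δ = 8.44°  ✓
  (3,4): δ = 135.95°  ·
  (3,5): δ = 41.31°  ·
  (4,5): δ = 85.36°  ·
antipodal pairs: 3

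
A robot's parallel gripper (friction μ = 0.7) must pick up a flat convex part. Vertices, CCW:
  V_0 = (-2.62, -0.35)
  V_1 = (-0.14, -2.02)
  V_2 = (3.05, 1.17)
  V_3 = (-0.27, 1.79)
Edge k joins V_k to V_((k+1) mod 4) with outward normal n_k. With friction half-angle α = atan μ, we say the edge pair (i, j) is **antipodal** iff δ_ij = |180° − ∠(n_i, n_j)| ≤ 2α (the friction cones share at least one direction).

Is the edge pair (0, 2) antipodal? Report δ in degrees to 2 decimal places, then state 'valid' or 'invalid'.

α = atan 0.7 = 34.99°;  2α = 69.98°
edge 0: e_0 = (+2.48, -1.67);  n_0 = (-0.5586, -0.8295)
edge 2: e_2 = (-3.32, +0.62);  n_2 = (+0.1836, +0.9830)
∠(n_0, n_2) = 156.62°
δ = |180° − 156.62°| = 23.38°
23.38° ≤ 2α = 69.98°  →  valid

δ = 23.38°, valid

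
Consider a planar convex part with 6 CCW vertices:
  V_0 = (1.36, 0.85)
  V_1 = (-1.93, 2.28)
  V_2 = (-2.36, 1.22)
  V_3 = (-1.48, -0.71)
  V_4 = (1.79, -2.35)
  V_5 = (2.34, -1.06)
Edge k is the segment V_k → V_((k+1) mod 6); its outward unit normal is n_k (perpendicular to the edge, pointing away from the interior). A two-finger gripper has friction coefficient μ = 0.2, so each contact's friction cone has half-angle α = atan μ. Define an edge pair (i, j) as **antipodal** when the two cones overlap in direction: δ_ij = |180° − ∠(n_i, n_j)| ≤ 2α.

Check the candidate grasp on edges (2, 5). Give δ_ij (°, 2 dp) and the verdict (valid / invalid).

α = atan 0.2 = 11.31°;  2α = 22.62°
edge 2: e_2 = (+0.88, -1.93);  n_2 = (-0.9099, -0.4149)
edge 5: e_5 = (-0.98, +1.91);  n_5 = (+0.8897, +0.4565)
∠(n_2, n_5) = 177.35°
δ = |180° − 177.35°| = 2.65°
2.65° ≤ 2α = 22.62°  →  valid

δ = 2.65°, valid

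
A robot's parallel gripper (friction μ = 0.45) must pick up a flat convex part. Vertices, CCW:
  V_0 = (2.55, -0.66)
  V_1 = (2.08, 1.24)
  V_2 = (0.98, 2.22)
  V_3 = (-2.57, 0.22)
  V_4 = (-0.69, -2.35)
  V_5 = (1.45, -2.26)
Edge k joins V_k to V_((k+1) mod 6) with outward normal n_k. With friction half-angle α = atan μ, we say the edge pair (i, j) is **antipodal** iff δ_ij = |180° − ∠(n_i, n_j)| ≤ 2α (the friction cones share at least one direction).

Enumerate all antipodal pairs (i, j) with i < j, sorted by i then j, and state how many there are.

α = atan 0.45 = 24.23°;  2α = 48.46°
n_0 = (+0.9707, +0.2401)
n_1 = (+0.6652, +0.7467)
n_2 = (-0.4908, +0.8712)
n_3 = (-0.8071, -0.5904)
n_4 = (+0.0420, -0.9991)
n_5 = (+0.8240, -0.5665)
  (0,1): δ = 145.59°  ·
  (0,2): δ = 74.50°  ·
  (0,3): δ = 22.29°  ✓
  (0,4): δ = 78.51°  ·
  (0,5): δ = 131.60°  ·
  (1,2): δ = 108.91°  ·
  (1,3): δ = 12.12°  ✓
  (1,4): δ = 44.11°  ✓
  (1,5): δ = 97.19°  ·
  (2,3): δ = 83.21°  ·
  (2,4): δ = 26.99°  ✓
  (2,5): δ = 26.10°  ✓
  (3,4): δ = 123.78°  ·
  (3,5): δ = 70.69°  ·
  (4,5): δ = 126.92°  ·
antipodal pairs: 5

count = 5; pairs: (0,3), (1,3), (1,4), (2,4), (2,5)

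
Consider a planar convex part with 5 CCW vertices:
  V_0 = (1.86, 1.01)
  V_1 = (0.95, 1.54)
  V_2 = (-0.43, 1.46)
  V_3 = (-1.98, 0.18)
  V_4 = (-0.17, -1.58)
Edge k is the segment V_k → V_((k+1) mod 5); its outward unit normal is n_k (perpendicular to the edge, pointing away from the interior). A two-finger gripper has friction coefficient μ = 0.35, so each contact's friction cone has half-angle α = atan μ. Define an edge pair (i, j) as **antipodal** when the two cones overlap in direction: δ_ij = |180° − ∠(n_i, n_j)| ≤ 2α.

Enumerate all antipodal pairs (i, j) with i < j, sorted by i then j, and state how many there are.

α = atan 0.35 = 19.29°;  2α = 38.58°
n_0 = (+0.5033, +0.8641)
n_1 = (-0.0579, +0.9983)
n_2 = (-0.6368, +0.7711)
n_3 = (-0.6971, -0.7169)
n_4 = (+0.7871, -0.6169)
  (0,1): δ = 146.46°  ·
  (0,2): δ = 110.23°  ·
  (0,3): δ = 13.98°  ✓
  (0,4): δ = 82.13°  ·
  (1,2): δ = 143.77°  ·
  (1,3): δ = 47.52°  ·
  (1,4): δ = 48.59°  ·
  (2,3): δ = 83.75°  ·
  (2,4): δ = 12.36°  ✓
  (3,4): δ = 83.89°  ·
antipodal pairs: 2

count = 2; pairs: (0,3), (2,4)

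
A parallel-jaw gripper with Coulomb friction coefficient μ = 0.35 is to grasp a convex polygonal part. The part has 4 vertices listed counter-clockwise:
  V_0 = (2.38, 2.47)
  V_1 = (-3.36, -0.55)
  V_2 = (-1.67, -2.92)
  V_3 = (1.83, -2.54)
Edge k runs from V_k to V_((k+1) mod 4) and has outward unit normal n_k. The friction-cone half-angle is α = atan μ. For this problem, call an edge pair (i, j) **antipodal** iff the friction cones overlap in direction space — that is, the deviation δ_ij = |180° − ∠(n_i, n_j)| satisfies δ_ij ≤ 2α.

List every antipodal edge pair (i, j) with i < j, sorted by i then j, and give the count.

α = atan 0.35 = 19.29°;  2α = 38.58°
n_0 = (-0.4656, +0.8850)
n_1 = (-0.8142, -0.5806)
n_2 = (+0.1079, -0.9942)
n_3 = (+0.9940, -0.1091)
  (0,1): δ = 82.26°  ·
  (0,2): δ = 21.55°  ✓
  (0,3): δ = 55.98°  ·
  (1,2): δ = 119.30°  ·
  (1,3): δ = 41.76°  ·
  (2,3): δ = 102.46°  ·
antipodal pairs: 1

count = 1; pairs: (0,2)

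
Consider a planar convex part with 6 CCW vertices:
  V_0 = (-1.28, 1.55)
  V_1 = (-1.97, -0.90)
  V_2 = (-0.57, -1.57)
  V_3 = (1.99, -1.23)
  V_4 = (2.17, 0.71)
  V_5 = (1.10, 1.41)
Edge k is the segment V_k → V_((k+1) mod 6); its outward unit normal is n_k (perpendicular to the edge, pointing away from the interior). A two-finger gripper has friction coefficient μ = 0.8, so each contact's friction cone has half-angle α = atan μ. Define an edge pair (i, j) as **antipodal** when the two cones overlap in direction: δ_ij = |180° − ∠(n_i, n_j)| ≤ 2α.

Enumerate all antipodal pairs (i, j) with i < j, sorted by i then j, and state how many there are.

α = atan 0.8 = 38.66°;  2α = 77.32°
n_0 = (-0.9626, +0.2711)
n_1 = (-0.4317, -0.9020)
n_2 = (+0.1317, -0.9913)
n_3 = (+0.9957, -0.0924)
n_4 = (+0.5475, +0.8368)
n_5 = (+0.0587, +0.9983)
  (0,1): δ = 99.85°  ·
  (0,2): δ = 66.71°  ✓
  (0,3): δ = 10.43°  ✓
  (0,4): δ = 72.54°  ✓
  (0,5): δ = 102.36°  ·
  (1,2): δ = 146.86°  ·
  (1,3): δ = 69.73°  ✓
  (1,4): δ = 7.62°  ✓
  (1,5): δ = 22.21°  ✓
  (2,3): δ = 102.87°  ·
  (2,4): δ = 40.76°  ✓
  (2,5): δ = 10.93°  ✓
  (3,4): δ = 117.89°  ·
  (3,5): δ = 88.07°  ·
  (4,5): δ = 150.17°  ·
antipodal pairs: 8

count = 8; pairs: (0,2), (0,3), (0,4), (1,3), (1,4), (1,5), (2,4), (2,5)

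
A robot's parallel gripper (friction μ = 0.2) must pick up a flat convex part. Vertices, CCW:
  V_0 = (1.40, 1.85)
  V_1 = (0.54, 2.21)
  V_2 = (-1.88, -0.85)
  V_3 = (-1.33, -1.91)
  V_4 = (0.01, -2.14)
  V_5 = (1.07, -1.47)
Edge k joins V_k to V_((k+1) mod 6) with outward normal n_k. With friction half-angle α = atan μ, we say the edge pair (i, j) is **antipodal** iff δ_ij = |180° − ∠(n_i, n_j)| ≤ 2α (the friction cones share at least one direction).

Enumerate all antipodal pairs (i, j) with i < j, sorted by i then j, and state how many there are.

count = 2; pairs: (0,3), (1,4)

α = atan 0.2 = 11.31°;  2α = 22.62°
n_0 = (+0.3861, +0.9224)
n_1 = (-0.7844, +0.6203)
n_2 = (-0.8876, -0.4606)
n_3 = (-0.1692, -0.9856)
n_4 = (+0.5343, -0.8453)
n_5 = (+0.9951, -0.0989)
  (0,1): δ = 105.62°  ·
  (0,2): δ = 39.86°  ·
  (0,3): δ = 12.97°  ✓
  (0,4): δ = 55.01°  ·
  (0,5): δ = 107.04°  ·
  (1,2): δ = 114.24°  ·
  (1,3): δ = 61.40°  ·
  (1,4): δ = 19.37°  ✓
  (1,5): δ = 32.66°  ·
  (2,3): δ = 127.16°  ·
  (2,4): δ = 85.13°  ·
  (2,5): δ = 33.10°  ·
  (3,4): δ = 137.96°  ·
  (3,5): δ = 85.94°  ·
  (4,5): δ = 127.97°  ·
antipodal pairs: 2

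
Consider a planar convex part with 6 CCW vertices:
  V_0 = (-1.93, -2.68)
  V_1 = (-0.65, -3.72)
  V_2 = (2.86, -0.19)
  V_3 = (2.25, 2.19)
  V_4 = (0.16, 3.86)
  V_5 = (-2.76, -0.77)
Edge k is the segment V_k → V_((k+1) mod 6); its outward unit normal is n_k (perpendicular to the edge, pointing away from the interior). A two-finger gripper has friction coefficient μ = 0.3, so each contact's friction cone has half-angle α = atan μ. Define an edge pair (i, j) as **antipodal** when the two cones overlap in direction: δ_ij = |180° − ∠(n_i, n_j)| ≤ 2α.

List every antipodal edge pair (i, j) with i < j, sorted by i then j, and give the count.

count = 4; pairs: (0,3), (1,4), (2,5), (3,5)

α = atan 0.3 = 16.70°;  2α = 33.40°
n_0 = (-0.6306, -0.7761)
n_1 = (+0.7091, -0.7051)
n_2 = (+0.9687, +0.2483)
n_3 = (+0.6242, +0.7812)
n_4 = (-0.8458, +0.5334)
n_5 = (-0.9171, -0.3986)
  (0,1): δ = 95.74°  ·
  (0,2): δ = 36.53°  ·
  (0,3): δ = 0.47°  ✓
  (0,4): δ = 96.86°  ·
  (0,5): δ = 152.58°  ·
  (1,2): δ = 120.79°  ·
  (1,3): δ = 83.79°  ·
  (1,4): δ = 12.60°  ✓
  (1,5): δ = 68.32°  ·
  (2,3): δ = 143.00°  ·
  (2,4): δ = 46.61°  ·
  (2,5): δ = 9.11°  ✓
  (3,4): δ = 83.61°  ·
  (3,5): δ = 27.89°  ✓
  (4,5): δ = 124.27°  ·
antipodal pairs: 4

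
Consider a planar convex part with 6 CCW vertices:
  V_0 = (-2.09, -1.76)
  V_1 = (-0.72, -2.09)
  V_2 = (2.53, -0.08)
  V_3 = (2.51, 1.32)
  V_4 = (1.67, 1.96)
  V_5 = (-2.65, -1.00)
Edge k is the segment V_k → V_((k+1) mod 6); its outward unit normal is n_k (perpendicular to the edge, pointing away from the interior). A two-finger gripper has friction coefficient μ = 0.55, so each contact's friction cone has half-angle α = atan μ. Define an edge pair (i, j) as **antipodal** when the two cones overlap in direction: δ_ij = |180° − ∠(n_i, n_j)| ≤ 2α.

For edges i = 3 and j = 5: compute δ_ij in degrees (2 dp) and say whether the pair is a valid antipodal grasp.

α = atan 0.55 = 28.81°;  2α = 57.62°
edge 3: e_3 = (-0.84, +0.64);  n_3 = (+0.6060, +0.7954)
edge 5: e_5 = (+0.56, -0.76);  n_5 = (-0.8051, -0.5932)
∠(n_3, n_5) = 163.69°
δ = |180° − 163.69°| = 16.31°
16.31° ≤ 2α = 57.62°  →  valid

δ = 16.31°, valid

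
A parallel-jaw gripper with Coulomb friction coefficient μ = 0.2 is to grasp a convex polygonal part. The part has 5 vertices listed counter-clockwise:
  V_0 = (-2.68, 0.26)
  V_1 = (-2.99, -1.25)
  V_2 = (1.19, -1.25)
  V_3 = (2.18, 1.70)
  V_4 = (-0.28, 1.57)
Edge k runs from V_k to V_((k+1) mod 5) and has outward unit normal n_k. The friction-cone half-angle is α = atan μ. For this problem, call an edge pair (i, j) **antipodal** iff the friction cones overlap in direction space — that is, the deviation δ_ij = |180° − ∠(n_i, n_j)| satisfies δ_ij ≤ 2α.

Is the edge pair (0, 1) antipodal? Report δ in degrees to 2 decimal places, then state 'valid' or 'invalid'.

δ = 78.40°, invalid

α = atan 0.2 = 11.31°;  2α = 22.62°
edge 0: e_0 = (-0.31, -1.51);  n_0 = (-0.9796, +0.2011)
edge 1: e_1 = (+4.18, +0.00);  n_1 = (+0.0000, -1.0000)
∠(n_0, n_1) = 101.60°
δ = |180° − 101.60°| = 78.40°
78.40° > 2α = 22.62°  →  invalid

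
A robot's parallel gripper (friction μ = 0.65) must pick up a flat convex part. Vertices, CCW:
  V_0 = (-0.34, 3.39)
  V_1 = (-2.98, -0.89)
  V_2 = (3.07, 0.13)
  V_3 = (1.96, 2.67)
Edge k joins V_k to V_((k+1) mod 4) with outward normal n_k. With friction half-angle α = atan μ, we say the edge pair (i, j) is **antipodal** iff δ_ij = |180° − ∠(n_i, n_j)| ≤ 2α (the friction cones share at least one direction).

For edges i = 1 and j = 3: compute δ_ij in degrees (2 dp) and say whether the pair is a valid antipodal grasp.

δ = 26.95°, valid

α = atan 0.65 = 33.02°;  2α = 66.05°
edge 1: e_1 = (+6.05, +1.02);  n_1 = (+0.1662, -0.9861)
edge 3: e_3 = (-2.30, +0.72);  n_3 = (+0.2987, +0.9543)
∠(n_1, n_3) = 153.05°
δ = |180° − 153.05°| = 26.95°
26.95° ≤ 2α = 66.05°  →  valid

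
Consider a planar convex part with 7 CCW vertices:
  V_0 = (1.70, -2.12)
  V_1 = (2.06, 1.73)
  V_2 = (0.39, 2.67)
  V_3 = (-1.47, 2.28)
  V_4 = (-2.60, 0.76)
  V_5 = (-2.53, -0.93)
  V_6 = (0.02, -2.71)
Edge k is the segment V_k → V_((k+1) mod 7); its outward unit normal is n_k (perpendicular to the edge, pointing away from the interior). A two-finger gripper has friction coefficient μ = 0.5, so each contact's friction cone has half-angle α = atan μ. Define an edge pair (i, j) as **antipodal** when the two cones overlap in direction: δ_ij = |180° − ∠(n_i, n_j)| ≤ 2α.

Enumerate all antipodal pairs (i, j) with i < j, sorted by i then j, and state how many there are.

α = atan 0.5 = 26.57°;  2α = 53.13°
n_0 = (+0.9957, -0.0931)
n_1 = (+0.4905, +0.8714)
n_2 = (-0.2052, +0.9787)
n_3 = (-0.8025, +0.5966)
n_4 = (-0.9991, -0.0414)
n_5 = (-0.5724, -0.8200)
n_6 = (+0.3314, -0.9435)
  (0,1): δ = 114.03°  ·
  (0,2): δ = 72.82°  ·
  (0,3): δ = 31.29°  ✓
  (0,4): δ = 7.71°  ✓
  (0,5): δ = 60.43°  ·
  (0,6): δ = 114.69°  ·
  (1,2): δ = 138.78°  ·
  (1,3): δ = 97.25°  ·
  (1,4): δ = 58.25°  ·
  (1,5): δ = 5.54°  ✓
  (1,6): δ = 48.72°  ✓
  (2,3): δ = 138.47°  ·
  (2,4): δ = 99.47°  ·
  (2,5): δ = 46.76°  ✓
  (2,6): δ = 7.51°  ✓
  (3,4): δ = 141.00°  ·
  (3,5): δ = 88.29°  ·
  (3,6): δ = 34.02°  ✓
  (4,5): δ = 127.29°  ·
  (4,6): δ = 73.02°  ·
  (5,6): δ = 125.73°  ·
antipodal pairs: 7

count = 7; pairs: (0,3), (0,4), (1,5), (1,6), (2,5), (2,6), (3,6)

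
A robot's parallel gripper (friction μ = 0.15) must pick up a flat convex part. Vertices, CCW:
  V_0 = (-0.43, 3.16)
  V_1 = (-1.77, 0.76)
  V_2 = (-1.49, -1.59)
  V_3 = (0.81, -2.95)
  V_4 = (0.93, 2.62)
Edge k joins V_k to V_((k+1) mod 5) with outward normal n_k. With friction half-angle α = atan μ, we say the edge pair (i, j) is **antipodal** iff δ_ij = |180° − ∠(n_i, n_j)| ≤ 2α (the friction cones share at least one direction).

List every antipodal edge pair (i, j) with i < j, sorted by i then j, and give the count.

α = atan 0.15 = 8.53°;  2α = 17.06°
n_0 = (-0.8731, +0.4875)
n_1 = (-0.9930, -0.1183)
n_2 = (-0.5090, -0.8608)
n_3 = (+0.9998, -0.0215)
n_4 = (+0.3690, +0.9294)
  (0,1): δ = 144.03°  ·
  (0,2): δ = 91.42°  ·
  (0,3): δ = 27.94°  ·
  (0,4): δ = 97.52°  ·
  (1,2): δ = 127.39°  ·
  (1,3): δ = 8.03°  ✓
  (1,4): δ = 61.55°  ·
  (2,3): δ = 60.64°  ·
  (2,4): δ = 8.94°  ✓
  (3,4): δ = 110.42°  ·
antipodal pairs: 2

count = 2; pairs: (1,3), (2,4)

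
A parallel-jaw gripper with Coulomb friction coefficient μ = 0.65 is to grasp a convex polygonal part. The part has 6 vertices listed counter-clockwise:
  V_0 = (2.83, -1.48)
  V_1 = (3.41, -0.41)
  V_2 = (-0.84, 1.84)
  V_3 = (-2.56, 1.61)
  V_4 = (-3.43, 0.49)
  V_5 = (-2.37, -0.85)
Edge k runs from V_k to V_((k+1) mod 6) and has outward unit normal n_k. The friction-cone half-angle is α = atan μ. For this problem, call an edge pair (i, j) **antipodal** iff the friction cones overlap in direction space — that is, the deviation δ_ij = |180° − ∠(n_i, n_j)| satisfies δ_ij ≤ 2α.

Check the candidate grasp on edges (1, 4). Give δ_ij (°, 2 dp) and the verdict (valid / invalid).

α = atan 0.65 = 33.02°;  2α = 66.05°
edge 1: e_1 = (-4.25, +2.25);  n_1 = (+0.4679, +0.8838)
edge 4: e_4 = (+1.06, -1.34);  n_4 = (-0.7843, -0.6204)
∠(n_1, n_4) = 156.24°
δ = |180° − 156.24°| = 23.76°
23.76° ≤ 2α = 66.05°  →  valid

δ = 23.76°, valid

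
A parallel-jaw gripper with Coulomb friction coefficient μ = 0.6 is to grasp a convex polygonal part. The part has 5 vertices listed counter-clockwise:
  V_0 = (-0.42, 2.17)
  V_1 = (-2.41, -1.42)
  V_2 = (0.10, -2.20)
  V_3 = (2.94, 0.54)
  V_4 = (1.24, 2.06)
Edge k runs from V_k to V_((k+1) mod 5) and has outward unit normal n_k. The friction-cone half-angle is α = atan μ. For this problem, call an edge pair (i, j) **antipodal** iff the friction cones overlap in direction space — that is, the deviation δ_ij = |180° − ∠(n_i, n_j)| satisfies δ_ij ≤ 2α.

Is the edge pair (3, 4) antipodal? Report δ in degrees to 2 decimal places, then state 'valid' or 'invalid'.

δ = 141.99°, invalid

α = atan 0.6 = 30.96°;  2α = 61.93°
edge 3: e_3 = (-1.70, +1.52);  n_3 = (+0.6665, +0.7455)
edge 4: e_4 = (-1.66, +0.11);  n_4 = (+0.0661, +0.9978)
∠(n_3, n_4) = 38.01°
δ = |180° − 38.01°| = 141.99°
141.99° > 2α = 61.93°  →  invalid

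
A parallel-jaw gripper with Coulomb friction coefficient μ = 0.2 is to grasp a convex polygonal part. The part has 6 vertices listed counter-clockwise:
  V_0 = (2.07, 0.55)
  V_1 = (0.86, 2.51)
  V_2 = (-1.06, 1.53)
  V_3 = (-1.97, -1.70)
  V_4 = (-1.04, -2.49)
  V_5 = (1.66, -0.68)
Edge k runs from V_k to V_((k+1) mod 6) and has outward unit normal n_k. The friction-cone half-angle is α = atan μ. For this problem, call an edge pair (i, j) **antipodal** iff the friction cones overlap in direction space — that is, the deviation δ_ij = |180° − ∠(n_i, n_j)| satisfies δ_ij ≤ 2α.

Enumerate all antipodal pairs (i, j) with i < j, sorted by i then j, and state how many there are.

count = 3; pairs: (0,3), (1,4), (2,5)

α = atan 0.2 = 11.31°;  2α = 22.62°
n_0 = (+0.8509, +0.5253)
n_1 = (-0.4546, +0.8907)
n_2 = (-0.9625, +0.2712)
n_3 = (-0.6474, -0.7621)
n_4 = (+0.5568, -0.8306)
n_5 = (+0.9487, -0.3162)
  (0,1): δ = 94.65°  ·
  (0,2): δ = 47.42°  ·
  (0,3): δ = 17.96°  ✓
  (0,4): δ = 92.15°  ·
  (0,5): δ = 129.88°  ·
  (1,2): δ = 132.77°  ·
  (1,3): δ = 67.39°  ·
  (1,4): δ = 6.80°  ✓
  (1,5): δ = 44.52°  ·
  (2,3): δ = 114.61°  ·
  (2,4): δ = 40.43°  ·
  (2,5): δ = 2.70°  ✓
  (3,4): δ = 105.82°  ·
  (3,5): δ = 68.09°  ·
  (4,5): δ = 142.27°  ·
antipodal pairs: 3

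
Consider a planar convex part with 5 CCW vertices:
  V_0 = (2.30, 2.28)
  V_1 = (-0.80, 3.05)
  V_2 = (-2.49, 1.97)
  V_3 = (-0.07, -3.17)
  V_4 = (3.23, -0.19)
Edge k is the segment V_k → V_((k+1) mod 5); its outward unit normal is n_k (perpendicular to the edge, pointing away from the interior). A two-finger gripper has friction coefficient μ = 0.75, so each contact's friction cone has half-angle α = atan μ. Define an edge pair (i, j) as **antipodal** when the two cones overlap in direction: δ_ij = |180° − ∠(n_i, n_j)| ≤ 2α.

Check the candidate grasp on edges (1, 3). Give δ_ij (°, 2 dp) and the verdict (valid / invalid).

δ = 9.50°, valid

α = atan 0.75 = 36.87°;  2α = 73.74°
edge 1: e_1 = (-1.69, -1.08);  n_1 = (-0.5385, +0.8426)
edge 3: e_3 = (+3.30, +2.98);  n_3 = (+0.6702, -0.7422)
∠(n_1, n_3) = 170.50°
δ = |180° − 170.50°| = 9.50°
9.50° ≤ 2α = 73.74°  →  valid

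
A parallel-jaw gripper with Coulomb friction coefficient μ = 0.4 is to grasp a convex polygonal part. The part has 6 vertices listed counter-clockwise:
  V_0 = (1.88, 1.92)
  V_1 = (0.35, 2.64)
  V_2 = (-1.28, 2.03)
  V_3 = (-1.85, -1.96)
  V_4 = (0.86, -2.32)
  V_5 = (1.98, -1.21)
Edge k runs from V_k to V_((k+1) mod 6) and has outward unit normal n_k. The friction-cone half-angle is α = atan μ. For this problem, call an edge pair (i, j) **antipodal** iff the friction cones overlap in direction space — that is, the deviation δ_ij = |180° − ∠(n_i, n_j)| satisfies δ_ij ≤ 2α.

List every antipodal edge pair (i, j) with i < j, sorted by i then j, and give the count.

α = atan 0.4 = 21.80°;  2α = 43.60°
n_0 = (+0.4258, +0.9048)
n_1 = (-0.3505, +0.9366)
n_2 = (-0.9899, +0.1414)
n_3 = (-0.1317, -0.9913)
n_4 = (+0.7039, -0.7103)
n_5 = (+0.9995, +0.0319)
  (0,1): δ = 134.28°  ·
  (0,2): δ = 72.93°  ·
  (0,3): δ = 17.63°  ✓
  (0,4): δ = 69.94°  ·
  (0,5): δ = 117.03°  ·
  (1,2): δ = 118.65°  ·
  (1,3): δ = 28.08°  ✓
  (1,4): δ = 24.23°  ✓
  (1,5): δ = 71.31°  ·
  (2,3): δ = 89.44°  ·
  (2,4): δ = 37.13°  ✓
  (2,5): δ = 9.96°  ✓
  (3,4): δ = 127.69°  ·
  (3,5): δ = 80.60°  ·
  (4,5): δ = 132.91°  ·
antipodal pairs: 5

count = 5; pairs: (0,3), (1,3), (1,4), (2,4), (2,5)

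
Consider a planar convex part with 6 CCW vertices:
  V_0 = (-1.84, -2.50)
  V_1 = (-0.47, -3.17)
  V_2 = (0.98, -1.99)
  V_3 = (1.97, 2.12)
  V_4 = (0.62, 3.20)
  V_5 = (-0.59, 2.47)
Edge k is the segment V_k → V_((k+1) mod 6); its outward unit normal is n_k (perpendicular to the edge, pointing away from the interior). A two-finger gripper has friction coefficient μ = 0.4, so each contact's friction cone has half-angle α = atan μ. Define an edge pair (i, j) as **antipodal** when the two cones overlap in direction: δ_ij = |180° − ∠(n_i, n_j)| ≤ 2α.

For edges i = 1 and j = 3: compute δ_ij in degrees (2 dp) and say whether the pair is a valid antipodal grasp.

α = atan 0.4 = 21.80°;  2α = 43.60°
edge 1: e_1 = (+1.45, +1.18);  n_1 = (+0.6312, -0.7756)
edge 3: e_3 = (-1.35, +1.08);  n_3 = (+0.6247, +0.7809)
∠(n_1, n_3) = 102.20°
δ = |180° − 102.20°| = 77.80°
77.80° > 2α = 43.60°  →  invalid

δ = 77.80°, invalid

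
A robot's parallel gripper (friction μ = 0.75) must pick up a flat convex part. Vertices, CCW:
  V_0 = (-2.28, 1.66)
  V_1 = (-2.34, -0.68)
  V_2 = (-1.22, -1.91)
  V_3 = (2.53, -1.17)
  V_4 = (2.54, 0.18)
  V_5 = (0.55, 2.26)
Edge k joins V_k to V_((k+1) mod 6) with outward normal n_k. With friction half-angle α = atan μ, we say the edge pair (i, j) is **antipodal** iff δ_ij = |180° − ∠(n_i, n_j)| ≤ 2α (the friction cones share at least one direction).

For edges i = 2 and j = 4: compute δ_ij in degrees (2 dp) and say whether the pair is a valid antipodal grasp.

α = atan 0.75 = 36.87°;  2α = 73.74°
edge 2: e_2 = (+3.75, +0.74);  n_2 = (+0.1936, -0.9811)
edge 4: e_4 = (-1.99, +2.08);  n_4 = (+0.7226, +0.6913)
∠(n_2, n_4) = 122.57°
δ = |180° − 122.57°| = 57.43°
57.43° ≤ 2α = 73.74°  →  valid

δ = 57.43°, valid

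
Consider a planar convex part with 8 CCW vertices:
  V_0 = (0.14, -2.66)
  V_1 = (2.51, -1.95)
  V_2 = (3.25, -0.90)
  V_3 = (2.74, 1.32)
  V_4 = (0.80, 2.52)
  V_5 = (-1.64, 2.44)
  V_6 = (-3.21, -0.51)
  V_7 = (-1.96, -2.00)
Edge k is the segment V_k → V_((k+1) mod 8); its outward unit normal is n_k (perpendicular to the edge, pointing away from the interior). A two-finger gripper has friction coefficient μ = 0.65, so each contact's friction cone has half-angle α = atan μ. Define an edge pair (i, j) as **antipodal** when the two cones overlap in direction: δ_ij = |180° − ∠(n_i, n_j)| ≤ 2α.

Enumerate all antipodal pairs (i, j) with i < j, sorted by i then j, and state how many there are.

α = atan 0.65 = 33.02°;  2α = 66.05°
n_0 = (+0.2870, -0.9579)
n_1 = (+0.8174, -0.5761)
n_2 = (+0.9746, +0.2239)
n_3 = (+0.5261, +0.8505)
n_4 = (-0.0328, +0.9995)
n_5 = (-0.8828, +0.4698)
n_6 = (-0.7661, -0.6427)
n_7 = (-0.2998, -0.9540)
  (0,1): δ = 141.85°  ·
  (0,2): δ = 93.74°  ·
  (0,3): δ = 48.42°  ✓
  (0,4): δ = 14.80°  ✓
  (0,5): δ = 45.30°  ✓
  (0,6): δ = 113.32°  ·
  (0,7): δ = 145.88°  ·
  (1,2): δ = 131.89°  ·
  (1,3): δ = 86.56°  ·
  (1,4): δ = 52.95°  ✓
  (1,5): δ = 7.15°  ✓
  (1,6): δ = 75.17°  ·
  (1,7): δ = 107.73°  ·
  (2,3): δ = 134.68°  ·
  (2,4): δ = 101.06°  ·
  (2,5): δ = 40.96°  ✓
  (2,6): δ = 27.06°  ✓
  (2,7): δ = 59.61°  ✓
  (3,4): δ = 146.38°  ·
  (3,5): δ = 86.28°  ·
  (3,6): δ = 18.27°  ✓
  (3,7): δ = 14.29°  ✓
  (4,5): δ = 119.90°  ·
  (4,6): δ = 51.88°  ✓
  (4,7): δ = 19.33°  ✓
  (5,6): δ = 111.98°  ·
  (5,7): δ = 79.43°  ·
  (6,7): δ = 147.44°  ·
antipodal pairs: 12

count = 12; pairs: (0,3), (0,4), (0,5), (1,4), (1,5), (2,5), (2,6), (2,7), (3,6), (3,7), (4,6), (4,7)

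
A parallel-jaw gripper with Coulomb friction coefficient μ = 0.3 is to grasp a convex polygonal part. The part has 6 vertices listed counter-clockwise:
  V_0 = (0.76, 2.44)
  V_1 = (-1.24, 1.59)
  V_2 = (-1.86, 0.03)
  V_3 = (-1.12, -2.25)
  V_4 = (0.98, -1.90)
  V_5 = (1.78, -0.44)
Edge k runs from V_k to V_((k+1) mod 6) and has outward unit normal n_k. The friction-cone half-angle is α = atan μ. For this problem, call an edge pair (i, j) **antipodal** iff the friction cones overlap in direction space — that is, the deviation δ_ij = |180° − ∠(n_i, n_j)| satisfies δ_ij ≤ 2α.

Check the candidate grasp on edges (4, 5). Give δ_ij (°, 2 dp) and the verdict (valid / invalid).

α = atan 0.3 = 16.70°;  2α = 33.40°
edge 4: e_4 = (+0.80, +1.46);  n_4 = (+0.8770, -0.4805)
edge 5: e_5 = (-1.02, +2.88);  n_5 = (+0.9426, +0.3338)
∠(n_4, n_5) = 48.22°
δ = |180° − 48.22°| = 131.78°
131.78° > 2α = 33.40°  →  invalid

δ = 131.78°, invalid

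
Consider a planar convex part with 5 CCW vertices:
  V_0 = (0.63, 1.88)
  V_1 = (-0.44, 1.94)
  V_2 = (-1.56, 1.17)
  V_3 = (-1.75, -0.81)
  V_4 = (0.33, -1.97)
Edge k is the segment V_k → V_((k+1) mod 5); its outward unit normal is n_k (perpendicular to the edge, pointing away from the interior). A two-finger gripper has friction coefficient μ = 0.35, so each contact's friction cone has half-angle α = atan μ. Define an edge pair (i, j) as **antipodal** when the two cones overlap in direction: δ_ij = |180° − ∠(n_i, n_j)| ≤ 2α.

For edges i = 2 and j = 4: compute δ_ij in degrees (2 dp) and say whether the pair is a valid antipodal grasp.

δ = 1.03°, valid

α = atan 0.35 = 19.29°;  2α = 38.58°
edge 2: e_2 = (-0.19, -1.98);  n_2 = (-0.9954, +0.0955)
edge 4: e_4 = (+0.30, +3.85);  n_4 = (+0.9970, -0.0777)
∠(n_2, n_4) = 178.97°
δ = |180° − 178.97°| = 1.03°
1.03° ≤ 2α = 38.58°  →  valid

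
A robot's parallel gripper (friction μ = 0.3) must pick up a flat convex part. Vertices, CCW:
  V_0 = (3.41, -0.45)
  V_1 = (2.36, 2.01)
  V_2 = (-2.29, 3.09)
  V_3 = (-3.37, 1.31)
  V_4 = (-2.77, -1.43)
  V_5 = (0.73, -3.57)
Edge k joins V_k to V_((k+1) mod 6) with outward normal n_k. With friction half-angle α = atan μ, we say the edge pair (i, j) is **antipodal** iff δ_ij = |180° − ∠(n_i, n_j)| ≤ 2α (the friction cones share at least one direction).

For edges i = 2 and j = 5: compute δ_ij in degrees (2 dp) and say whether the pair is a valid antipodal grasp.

δ = 9.41°, valid

α = atan 0.3 = 16.70°;  2α = 33.40°
edge 2: e_2 = (-1.08, -1.78);  n_2 = (-0.8549, +0.5187)
edge 5: e_5 = (+2.68, +3.12);  n_5 = (+0.7586, -0.6516)
∠(n_2, n_5) = 170.59°
δ = |180° − 170.59°| = 9.41°
9.41° ≤ 2α = 33.40°  →  valid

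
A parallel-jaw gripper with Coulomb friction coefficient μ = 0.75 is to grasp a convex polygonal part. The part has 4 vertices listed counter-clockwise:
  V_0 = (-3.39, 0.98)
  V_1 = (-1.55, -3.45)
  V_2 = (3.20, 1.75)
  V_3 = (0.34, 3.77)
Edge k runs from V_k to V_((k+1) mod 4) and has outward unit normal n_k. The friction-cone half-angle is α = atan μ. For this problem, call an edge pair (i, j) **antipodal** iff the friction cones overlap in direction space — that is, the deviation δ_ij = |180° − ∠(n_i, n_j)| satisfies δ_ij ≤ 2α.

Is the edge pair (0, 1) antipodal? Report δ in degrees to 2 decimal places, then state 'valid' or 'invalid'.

δ = 64.97°, valid

α = atan 0.75 = 36.87°;  2α = 73.74°
edge 0: e_0 = (+1.84, -4.43);  n_0 = (-0.9235, -0.3836)
edge 1: e_1 = (+4.75, +5.20);  n_1 = (+0.7383, -0.6744)
∠(n_0, n_1) = 115.03°
δ = |180° − 115.03°| = 64.97°
64.97° ≤ 2α = 73.74°  →  valid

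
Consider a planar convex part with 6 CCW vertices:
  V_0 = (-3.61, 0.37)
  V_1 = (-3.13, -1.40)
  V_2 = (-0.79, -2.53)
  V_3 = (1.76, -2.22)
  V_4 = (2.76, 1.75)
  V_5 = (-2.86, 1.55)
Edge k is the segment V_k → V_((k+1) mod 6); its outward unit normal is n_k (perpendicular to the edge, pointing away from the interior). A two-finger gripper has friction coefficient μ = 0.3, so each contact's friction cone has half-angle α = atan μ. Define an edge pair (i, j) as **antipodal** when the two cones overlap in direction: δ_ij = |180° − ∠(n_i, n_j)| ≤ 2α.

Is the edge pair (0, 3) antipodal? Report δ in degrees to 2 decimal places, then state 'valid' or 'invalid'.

δ = 29.31°, valid

α = atan 0.3 = 16.70°;  2α = 33.40°
edge 0: e_0 = (+0.48, -1.77);  n_0 = (-0.9651, -0.2617)
edge 3: e_3 = (+1.00, +3.97);  n_3 = (+0.9697, -0.2443)
∠(n_0, n_3) = 150.69°
δ = |180° − 150.69°| = 29.31°
29.31° ≤ 2α = 33.40°  →  valid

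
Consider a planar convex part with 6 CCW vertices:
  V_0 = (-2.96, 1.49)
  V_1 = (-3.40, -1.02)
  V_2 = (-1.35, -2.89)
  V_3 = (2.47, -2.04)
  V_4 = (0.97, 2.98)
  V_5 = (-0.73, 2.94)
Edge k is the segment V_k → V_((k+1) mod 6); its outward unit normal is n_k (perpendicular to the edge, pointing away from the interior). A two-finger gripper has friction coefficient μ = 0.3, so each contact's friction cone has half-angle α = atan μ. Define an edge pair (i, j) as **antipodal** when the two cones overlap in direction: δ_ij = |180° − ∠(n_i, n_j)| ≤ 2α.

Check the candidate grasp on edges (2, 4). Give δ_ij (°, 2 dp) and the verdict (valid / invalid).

δ = 11.20°, valid

α = atan 0.3 = 16.70°;  2α = 33.40°
edge 2: e_2 = (+3.82, +0.85);  n_2 = (+0.2172, -0.9761)
edge 4: e_4 = (-1.70, -0.04);  n_4 = (-0.0235, +0.9997)
∠(n_2, n_4) = 168.80°
δ = |180° − 168.80°| = 11.20°
11.20° ≤ 2α = 33.40°  →  valid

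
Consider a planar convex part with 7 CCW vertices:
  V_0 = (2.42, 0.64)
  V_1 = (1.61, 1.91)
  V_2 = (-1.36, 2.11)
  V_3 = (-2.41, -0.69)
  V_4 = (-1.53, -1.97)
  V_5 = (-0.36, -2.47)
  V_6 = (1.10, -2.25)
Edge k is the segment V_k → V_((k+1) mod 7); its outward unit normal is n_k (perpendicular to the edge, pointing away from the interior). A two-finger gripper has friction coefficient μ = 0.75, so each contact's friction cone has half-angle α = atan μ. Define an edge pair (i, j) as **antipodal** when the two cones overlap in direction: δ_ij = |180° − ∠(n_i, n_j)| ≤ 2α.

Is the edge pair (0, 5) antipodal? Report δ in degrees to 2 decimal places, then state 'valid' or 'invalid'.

α = atan 0.75 = 36.87°;  2α = 73.74°
edge 0: e_0 = (-0.81, +1.27);  n_0 = (+0.8431, +0.5377)
edge 5: e_5 = (+1.46, +0.22);  n_5 = (+0.1490, -0.9888)
∠(n_0, n_5) = 113.96°
δ = |180° − 113.96°| = 66.04°
66.04° ≤ 2α = 73.74°  →  valid

δ = 66.04°, valid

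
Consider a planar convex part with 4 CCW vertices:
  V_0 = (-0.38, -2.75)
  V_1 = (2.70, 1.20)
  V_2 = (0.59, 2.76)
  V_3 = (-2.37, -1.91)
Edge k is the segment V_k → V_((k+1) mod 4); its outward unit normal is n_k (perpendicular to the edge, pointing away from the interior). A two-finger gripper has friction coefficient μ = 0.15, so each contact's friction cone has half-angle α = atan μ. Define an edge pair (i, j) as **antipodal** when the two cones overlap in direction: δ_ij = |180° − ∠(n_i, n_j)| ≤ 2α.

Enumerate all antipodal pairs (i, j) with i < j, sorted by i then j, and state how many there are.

α = atan 0.15 = 8.53°;  2α = 17.06°
n_0 = (+0.7886, -0.6149)
n_1 = (+0.5945, +0.8041)
n_2 = (-0.8446, +0.5354)
n_3 = (-0.3889, -0.9213)
  (0,1): δ = 88.53°  ·
  (0,2): δ = 5.58°  ✓
  (0,3): δ = 105.06°  ·
  (1,2): δ = 85.89°  ·
  (1,3): δ = 13.59°  ✓
  (2,3): δ = 80.52°  ·
antipodal pairs: 2

count = 2; pairs: (0,2), (1,3)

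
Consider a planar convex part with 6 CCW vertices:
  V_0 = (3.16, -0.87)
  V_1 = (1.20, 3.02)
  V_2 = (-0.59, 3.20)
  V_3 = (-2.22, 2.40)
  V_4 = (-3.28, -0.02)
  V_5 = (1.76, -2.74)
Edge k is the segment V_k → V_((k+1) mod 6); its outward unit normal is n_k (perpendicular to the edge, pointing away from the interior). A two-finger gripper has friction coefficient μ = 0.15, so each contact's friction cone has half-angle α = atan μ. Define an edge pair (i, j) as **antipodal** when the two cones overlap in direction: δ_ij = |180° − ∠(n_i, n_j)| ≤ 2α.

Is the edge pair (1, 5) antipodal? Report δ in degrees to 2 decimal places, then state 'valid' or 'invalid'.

δ = 58.92°, invalid

α = atan 0.15 = 8.53°;  2α = 17.06°
edge 1: e_1 = (-1.79, +0.18);  n_1 = (+0.1001, +0.9950)
edge 5: e_5 = (+1.40, +1.87);  n_5 = (+0.8005, -0.5993)
∠(n_1, n_5) = 121.08°
δ = |180° − 121.08°| = 58.92°
58.92° > 2α = 17.06°  →  invalid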